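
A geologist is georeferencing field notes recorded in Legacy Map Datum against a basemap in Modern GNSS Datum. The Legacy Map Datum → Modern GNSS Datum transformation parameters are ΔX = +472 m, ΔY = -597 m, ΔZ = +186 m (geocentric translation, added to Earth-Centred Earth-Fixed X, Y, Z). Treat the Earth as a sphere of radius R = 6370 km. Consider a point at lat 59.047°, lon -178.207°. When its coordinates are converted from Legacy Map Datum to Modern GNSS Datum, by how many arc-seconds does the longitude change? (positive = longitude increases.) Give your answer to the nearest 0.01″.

Δλ = 38.50″

sin φ = 0.857590, cos φ = 0.514335, sin λ = -0.031289, cos λ = -0.999510.
East component: ΔE = −sin λ·ΔX + cos λ·ΔY = −(-0.031289)(472) + (-0.999510)(-597) = 611.48 m.
1° of latitude spans πR/180 = 111177 m; at latitude φ, 1° of longitude spans that × cos φ = 57182.4 m, so Δλ = 611.48 / 57182.4 × 3600 = 38.496″.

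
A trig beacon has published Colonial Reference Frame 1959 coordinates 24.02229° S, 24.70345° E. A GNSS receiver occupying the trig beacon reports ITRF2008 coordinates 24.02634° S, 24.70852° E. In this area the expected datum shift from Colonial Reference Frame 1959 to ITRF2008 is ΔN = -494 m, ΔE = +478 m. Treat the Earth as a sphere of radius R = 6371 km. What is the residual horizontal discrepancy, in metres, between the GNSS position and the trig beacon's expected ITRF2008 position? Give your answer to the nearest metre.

57 m

Observed coordinate differences: Δφ = -0.00405°, Δλ = +0.00507°.
Converting to metres (1° lat = 111195 m, cos φ = 0.913387): observed ΔN = -450.3 m, observed ΔE = 514.9 m.
Subtracting the expected shift leaves a residual of -450.3 − (-494) = 43.7 m north and 514.9 − (478) = 36.9 m east.
Residual distance = √(43.7² + 36.9²) = 57.2 m.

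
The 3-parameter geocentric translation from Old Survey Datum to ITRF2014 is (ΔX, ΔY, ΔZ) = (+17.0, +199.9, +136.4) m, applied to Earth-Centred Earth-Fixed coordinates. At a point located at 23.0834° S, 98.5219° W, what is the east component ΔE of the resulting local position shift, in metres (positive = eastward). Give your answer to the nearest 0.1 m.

At φ = -23.0834°, λ = -98.5219°: sin φ = -0.392071, cos φ = 0.919935, sin λ = -0.988959, cos λ = -0.148187.
ΔE = −sin λ·ΔX + cos λ·ΔY = −(-0.988959)·(17.0) + (-0.148187)·(199.9) = -12.81 m.

ΔE = -12.8 m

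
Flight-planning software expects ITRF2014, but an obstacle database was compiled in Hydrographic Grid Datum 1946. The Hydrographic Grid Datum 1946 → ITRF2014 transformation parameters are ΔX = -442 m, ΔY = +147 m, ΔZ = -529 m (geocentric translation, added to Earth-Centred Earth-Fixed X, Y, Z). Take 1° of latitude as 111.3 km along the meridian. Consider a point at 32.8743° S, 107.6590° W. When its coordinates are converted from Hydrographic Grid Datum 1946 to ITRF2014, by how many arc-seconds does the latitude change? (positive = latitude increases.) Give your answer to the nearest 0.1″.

sin φ = -0.542798, cos φ = 0.839863, sin λ = -0.952879, cos λ = -0.303351.
North component: ΔN = −sin φ cos λ·ΔX − sin φ sin λ·ΔY + cos φ·ΔZ = −(-0.542798)(-0.303351)(-442) − (-0.542798)(-0.952879)(147) + (0.839863)(-529) = -447.54 m.
1° of latitude spans 111300 m, so Δφ = -447.54 / 111300 × 3600 = -14.476″.

Δφ = -14.5″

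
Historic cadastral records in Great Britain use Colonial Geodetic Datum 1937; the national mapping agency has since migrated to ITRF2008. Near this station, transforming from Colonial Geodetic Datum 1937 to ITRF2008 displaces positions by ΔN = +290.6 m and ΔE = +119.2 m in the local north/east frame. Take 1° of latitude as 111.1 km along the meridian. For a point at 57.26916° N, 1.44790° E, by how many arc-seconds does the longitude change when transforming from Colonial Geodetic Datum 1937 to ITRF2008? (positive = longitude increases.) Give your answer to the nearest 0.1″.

At latitude 57.26916°, cos φ = 0.540693.
1° of longitude at this latitude = 111.1 × cos φ = 60.07 km, so Δλ = 119.2 / 60071.0 = 0.0019843° = 7.144″.

Δλ = 7.1″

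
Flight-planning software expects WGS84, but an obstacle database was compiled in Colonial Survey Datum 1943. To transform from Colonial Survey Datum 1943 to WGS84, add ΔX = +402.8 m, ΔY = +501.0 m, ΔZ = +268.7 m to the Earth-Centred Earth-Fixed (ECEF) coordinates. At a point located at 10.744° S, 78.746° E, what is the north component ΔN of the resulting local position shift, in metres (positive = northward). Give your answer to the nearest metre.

At φ = -10.744°, λ = 78.746°: sin φ = -0.186421, cos φ = 0.982470, sin λ = 0.980772, cos λ = 0.195159.
ΔN = −sin φ cos λ·ΔX − sin φ sin λ·ΔY + cos φ·ΔZ = −(-0.186421)(0.195159)(402.8) − (-0.186421)(0.980772)(501.0) + (0.982470)(268.7) = 370.25 m.

ΔN = 370 m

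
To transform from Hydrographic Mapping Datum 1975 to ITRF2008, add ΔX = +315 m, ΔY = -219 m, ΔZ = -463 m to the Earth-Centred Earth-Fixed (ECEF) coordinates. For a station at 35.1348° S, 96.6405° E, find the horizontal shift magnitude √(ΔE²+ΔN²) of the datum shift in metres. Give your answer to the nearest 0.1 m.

598.4 m

The local east axis at (φ, λ) is (−sin λ, cos λ, 0), so ΔE = −sin(96.6405°)·315 + cos(96.6405°)·(-219) = -287.56 m.
The local north axis is (−sin φ cos λ, −sin φ sin λ, cos φ), giving ΔN = -20.963 − 125.189 − 378.642 = -524.79 m.
Horizontal magnitude = √(ΔE² + ΔN²) = √((-287.56)² + (-524.79)²) = 598.42 m.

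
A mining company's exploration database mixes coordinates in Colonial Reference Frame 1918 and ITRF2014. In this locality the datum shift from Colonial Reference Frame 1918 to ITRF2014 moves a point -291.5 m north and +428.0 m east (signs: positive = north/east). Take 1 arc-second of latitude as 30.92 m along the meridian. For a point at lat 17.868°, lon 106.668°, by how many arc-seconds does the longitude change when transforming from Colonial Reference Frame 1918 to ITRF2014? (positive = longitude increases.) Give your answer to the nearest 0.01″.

Δλ = 14.54″

At latitude 17.868°, cos φ = 0.951766.
1″ of longitude at this latitude = 30.92 × cos φ = 29.4286 m, so Δλ = 428.0 / 29.4286 = 14.544″.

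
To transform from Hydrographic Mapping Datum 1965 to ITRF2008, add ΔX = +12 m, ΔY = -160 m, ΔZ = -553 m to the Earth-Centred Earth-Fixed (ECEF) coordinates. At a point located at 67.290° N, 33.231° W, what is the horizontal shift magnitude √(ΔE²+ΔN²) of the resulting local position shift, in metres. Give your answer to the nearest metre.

329 m

The local east axis at (φ, λ) is (−sin λ, cos λ, 0), so ΔE = −sin(-33.231°)·12 + cos(-33.231°)·(-160) = -127.26 m.
The local north axis is (−sin φ cos λ, −sin φ sin λ, cos φ), giving ΔN = -9.259 − 80.885 − 213.495 = -303.64 m.
Horizontal magnitude = √(ΔE² + ΔN²) = √((-127.26)² + (-303.64)²) = 329.23 m.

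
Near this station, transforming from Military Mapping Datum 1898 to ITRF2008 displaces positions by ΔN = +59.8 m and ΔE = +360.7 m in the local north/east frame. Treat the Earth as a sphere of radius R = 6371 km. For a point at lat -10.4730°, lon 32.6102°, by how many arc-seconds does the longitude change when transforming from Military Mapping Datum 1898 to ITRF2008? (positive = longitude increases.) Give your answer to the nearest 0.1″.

At latitude -10.4730°, cos φ = 0.983341.
One radian of longitude at latitude φ spans R cos φ, so Δλ = ΔE / (R cos φ) = 360.7 / (6371000 × 0.983341) = 5.7575e-05 rad = 11.876″.

Δλ = 11.9″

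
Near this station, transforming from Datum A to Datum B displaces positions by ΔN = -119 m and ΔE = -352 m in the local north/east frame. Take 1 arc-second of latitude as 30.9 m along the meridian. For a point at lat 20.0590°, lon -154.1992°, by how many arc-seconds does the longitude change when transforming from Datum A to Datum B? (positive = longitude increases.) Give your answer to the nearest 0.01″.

At latitude 20.0590°, cos φ = 0.939340.
1″ of longitude at this latitude = 30.90 × cos φ = 29.0256 m, so Δλ = -352.0 / 29.0256 = -12.127″.

Δλ = -12.13″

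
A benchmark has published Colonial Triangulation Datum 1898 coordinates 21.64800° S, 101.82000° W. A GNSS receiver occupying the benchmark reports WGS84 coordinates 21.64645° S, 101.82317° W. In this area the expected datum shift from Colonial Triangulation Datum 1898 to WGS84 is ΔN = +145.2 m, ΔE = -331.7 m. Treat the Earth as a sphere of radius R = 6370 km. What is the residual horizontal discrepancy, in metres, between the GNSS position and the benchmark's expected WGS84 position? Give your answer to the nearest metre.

27 m

Observed coordinate differences: Δφ = +0.00155°, Δλ = -0.00317°.
Converting to metres (1° lat = 111177 m, cos φ = 0.929468): observed ΔN = 172.3 m, observed ΔE = -327.6 m.
Subtracting the expected shift leaves a residual of 172.3 − (145.2) = 27.1 m north and -327.6 − (-331.7) = 4.1 m east.
Residual distance = √(27.1² + 4.1²) = 27.4 m.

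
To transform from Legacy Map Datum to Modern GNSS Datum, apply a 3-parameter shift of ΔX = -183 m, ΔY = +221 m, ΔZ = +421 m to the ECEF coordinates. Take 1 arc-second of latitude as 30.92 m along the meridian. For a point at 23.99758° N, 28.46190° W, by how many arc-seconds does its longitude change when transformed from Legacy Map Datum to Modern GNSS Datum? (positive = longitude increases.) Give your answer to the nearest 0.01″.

Δλ = 3.79″

sin φ = 0.406698, cos φ = 0.913563, sin λ = -0.476574, cos λ = 0.879134.
East component: ΔE = −sin λ·ΔX + cos λ·ΔY = −(-0.476574)(-183) + (0.879134)(221) = 107.08 m.
1° of latitude spans 3600 × 30.92 = 111312 m; at latitude φ, 1° of longitude spans that × cos φ = 101690.5 m, so Δλ = 107.08 / 101690.5 × 3600 = 3.791″.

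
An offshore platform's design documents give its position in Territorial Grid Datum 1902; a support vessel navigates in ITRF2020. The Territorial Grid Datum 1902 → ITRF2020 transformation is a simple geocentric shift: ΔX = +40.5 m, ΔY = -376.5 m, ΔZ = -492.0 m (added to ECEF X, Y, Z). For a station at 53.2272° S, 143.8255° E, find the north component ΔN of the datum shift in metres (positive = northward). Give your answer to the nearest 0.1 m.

At φ = -53.2272°, λ = 143.8255°: sin φ = -0.801016, cos φ = 0.598643, sin λ = 0.590246, cos λ = -0.807223.
ΔN = −sin φ cos λ·ΔX − sin φ sin λ·ΔY + cos φ·ΔZ = −(-0.801016)(-0.807223)(40.5) − (-0.801016)(0.590246)(-376.5) + (0.598643)(-492.0) = -498.73 m.

ΔN = -498.7 m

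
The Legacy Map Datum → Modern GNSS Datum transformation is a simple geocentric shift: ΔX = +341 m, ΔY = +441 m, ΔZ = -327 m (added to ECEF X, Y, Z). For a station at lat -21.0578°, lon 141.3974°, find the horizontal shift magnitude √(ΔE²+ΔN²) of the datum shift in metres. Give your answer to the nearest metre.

At φ = -21.0578°, λ = 141.3974°: sin φ = -0.359310, cos φ = 0.933218, sin λ = 0.623915, cos λ = -0.781492.
ΔE = −sin λ·ΔX + cos λ·ΔY = −(0.623915)·(341) + (-0.781492)·(441) = -557.39 m.
ΔN = −sin φ cos λ·ΔX − sin φ sin λ·ΔY + cos φ·ΔZ = −(-0.359310)(-0.781492)(341) − (-0.359310)(0.623915)(441) + (0.933218)(-327) = -302.05 m.
Horizontal magnitude = √(ΔE² + ΔN²) = √((-557.39)² + (-302.05)²) = 633.97 m.

634 m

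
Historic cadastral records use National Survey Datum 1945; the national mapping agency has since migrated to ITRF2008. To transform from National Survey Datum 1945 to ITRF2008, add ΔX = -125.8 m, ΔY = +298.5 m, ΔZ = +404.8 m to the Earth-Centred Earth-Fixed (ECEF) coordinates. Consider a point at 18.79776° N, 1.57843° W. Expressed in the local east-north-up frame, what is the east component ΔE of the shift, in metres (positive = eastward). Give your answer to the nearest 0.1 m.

ΔE = 294.9 m

At φ = 18.79776°, λ = -1.57843°: sin φ = 0.322229, cos φ = 0.946662, sin λ = -0.027545, cos λ = 0.999621.
ΔE = −sin λ·ΔX + cos λ·ΔY = −(-0.027545)·(-125.8) + (0.999621)·(298.5) = 294.92 m.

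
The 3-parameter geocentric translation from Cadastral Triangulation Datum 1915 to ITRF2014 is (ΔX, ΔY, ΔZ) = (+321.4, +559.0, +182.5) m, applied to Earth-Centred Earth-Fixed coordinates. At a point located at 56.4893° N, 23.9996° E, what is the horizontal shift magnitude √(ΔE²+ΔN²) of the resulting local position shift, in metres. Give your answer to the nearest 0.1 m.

505.6 m

At φ = 56.4893°, λ = 23.9996°: sin φ = 0.833783, cos φ = 0.552093, sin λ = 0.406730, cos λ = 0.913548.
ΔE = −sin λ·ΔX + cos λ·ΔY = −(0.406730)·(321.4) + (0.913548)·(559.0) = 379.95 m.
ΔN = −sin φ cos λ·ΔX − sin φ sin λ·ΔY + cos φ·ΔZ = −(0.833783)(0.913548)(321.4) − (0.833783)(0.406730)(559.0) + (0.552093)(182.5) = -333.62 m.
Horizontal magnitude = √(ΔE² + ΔN²) = √(379.95² + (-333.62)²) = 505.64 m.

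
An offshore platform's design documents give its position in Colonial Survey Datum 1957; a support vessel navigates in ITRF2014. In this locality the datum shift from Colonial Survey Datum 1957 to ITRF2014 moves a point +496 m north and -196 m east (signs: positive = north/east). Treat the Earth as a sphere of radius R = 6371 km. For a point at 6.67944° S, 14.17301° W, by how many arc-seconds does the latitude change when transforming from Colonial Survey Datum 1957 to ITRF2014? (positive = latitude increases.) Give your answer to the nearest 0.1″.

Δφ = 16.1″

On a sphere of radius R, 1 rad of latitude = R, so Δφ = ΔN / R = 496.0 / 6371000 = 7.7853e-05 rad = 16.058″.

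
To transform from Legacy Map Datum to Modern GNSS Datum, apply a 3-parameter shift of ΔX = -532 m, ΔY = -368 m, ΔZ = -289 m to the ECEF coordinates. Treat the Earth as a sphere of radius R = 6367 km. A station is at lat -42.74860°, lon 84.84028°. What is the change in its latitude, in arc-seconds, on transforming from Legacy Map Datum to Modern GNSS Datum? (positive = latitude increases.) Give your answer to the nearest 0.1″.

Δφ = -16.0″

sin φ = -0.678783, cos φ = 0.734339, sin λ = 0.995948, cos λ = 0.089932.
North component: ΔN = −sin φ cos λ·ΔX − sin φ sin λ·ΔY + cos φ·ΔZ = −(-0.678783)(0.089932)(-532) − (-0.678783)(0.995948)(-368) + (0.734339)(-289) = -493.48 m.
1° of latitude spans πR/180 = 111125 m, so Δφ = -493.48 / 111125 × 3600 = -15.987″.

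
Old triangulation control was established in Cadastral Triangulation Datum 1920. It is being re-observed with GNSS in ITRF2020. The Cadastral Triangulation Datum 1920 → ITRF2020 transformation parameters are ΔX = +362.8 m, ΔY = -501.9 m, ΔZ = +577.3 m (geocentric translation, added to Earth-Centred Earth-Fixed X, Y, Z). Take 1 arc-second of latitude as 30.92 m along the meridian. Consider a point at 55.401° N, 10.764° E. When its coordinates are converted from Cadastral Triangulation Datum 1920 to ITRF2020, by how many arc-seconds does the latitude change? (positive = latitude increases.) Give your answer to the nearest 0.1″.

Δφ = 3.6″

sin φ = 0.823146, cos φ = 0.567829, sin λ = 0.186764, cos λ = 0.982405.
North component: ΔN = −sin φ cos λ·ΔX − sin φ sin λ·ΔY + cos φ·ΔZ = −(0.823146)(0.982405)(362.8) − (0.823146)(0.186764)(-501.9) + (0.567829)(577.3) = 111.58 m.
1° of latitude spans 3600 × 30.92 = 111312 m, so Δφ = 111.58 / 111312 × 3600 = 3.609″.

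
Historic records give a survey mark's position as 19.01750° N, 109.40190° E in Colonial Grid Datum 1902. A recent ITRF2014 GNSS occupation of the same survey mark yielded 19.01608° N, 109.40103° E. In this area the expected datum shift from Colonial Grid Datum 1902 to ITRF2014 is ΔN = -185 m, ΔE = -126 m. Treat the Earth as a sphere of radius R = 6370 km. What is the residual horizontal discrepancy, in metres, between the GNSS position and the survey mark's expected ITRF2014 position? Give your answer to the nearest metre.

Observed coordinate differences: Δφ = -0.00142°, Δλ = -0.00087°.
Converting to metres (1° lat = 111177 m, cos φ = 0.945419): observed ΔN = -157.9 m, observed ΔE = -91.4 m.
Subtracting the expected shift leaves a residual of -157.9 − (-185) = 27.1 m north and -91.4 − (-126) = 34.6 m east.
Residual distance = √(27.1² + 34.6²) = 43.9 m.

44 m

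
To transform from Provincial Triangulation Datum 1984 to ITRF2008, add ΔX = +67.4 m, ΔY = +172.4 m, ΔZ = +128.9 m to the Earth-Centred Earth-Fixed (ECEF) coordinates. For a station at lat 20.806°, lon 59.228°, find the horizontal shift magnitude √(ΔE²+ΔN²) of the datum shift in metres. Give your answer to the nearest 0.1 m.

63.3 m

The local east axis at (φ, λ) is (−sin λ, cos λ, 0), so ΔE = −sin(59.228°)·67.4 + cos(59.228°)·172.4 = 30.29 m.
The local north axis is (−sin φ cos λ, −sin φ sin λ, cos φ), giving ΔN = -12.249 − 52.616 + 120.494 = 55.63 m.
Horizontal magnitude = √(ΔE² + ΔN²) = √(30.29² + 55.63²) = 63.34 m.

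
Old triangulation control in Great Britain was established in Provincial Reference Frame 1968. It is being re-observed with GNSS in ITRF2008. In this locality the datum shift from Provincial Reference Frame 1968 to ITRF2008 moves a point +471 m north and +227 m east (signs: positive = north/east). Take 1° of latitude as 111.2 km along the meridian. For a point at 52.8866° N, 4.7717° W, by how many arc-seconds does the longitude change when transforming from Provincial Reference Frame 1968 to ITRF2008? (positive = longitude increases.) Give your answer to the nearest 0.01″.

Δλ = 12.18″

At latitude 52.8866°, cos φ = 0.603395.
1° of longitude at this latitude = 111.2 × cos φ = 67.10 km, so Δλ = 227.0 / 67097.5 = 0.0033831° = 12.179″.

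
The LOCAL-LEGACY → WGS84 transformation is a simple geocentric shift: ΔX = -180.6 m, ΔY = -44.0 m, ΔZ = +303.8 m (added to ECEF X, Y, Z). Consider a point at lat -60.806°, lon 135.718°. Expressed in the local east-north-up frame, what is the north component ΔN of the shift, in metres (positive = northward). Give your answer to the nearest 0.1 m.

ΔN = 234.2 m

At φ = -60.806°, λ = 135.718°: sin φ = -0.872973, cos φ = 0.487768, sin λ = 0.698190, cos λ = -0.715912.
ΔN = −sin φ cos λ·ΔX − sin φ sin λ·ΔY + cos φ·ΔZ = −(-0.872973)(-0.715912)(-180.6) − (-0.872973)(0.698190)(-44.0) + (0.487768)(303.8) = 234.24 m.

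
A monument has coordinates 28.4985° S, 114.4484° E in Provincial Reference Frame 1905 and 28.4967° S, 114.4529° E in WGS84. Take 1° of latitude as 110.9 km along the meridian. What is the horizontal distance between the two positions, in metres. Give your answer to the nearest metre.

482 m

Δφ = -28.4967° − -28.4985° = +0.0018°; Δλ = 114.4529° − 114.4484° = +0.0045°.
ΔN = Δφ × 110900 = 199.6 m; ΔE = Δλ × 110900 × cos(-28.4985°) = +0.0045 × 110900 × 0.878830 = 438.6 m.
Distance = √(ΔE² + ΔN²) = √(438.6² + 199.6²) = 481.9 m.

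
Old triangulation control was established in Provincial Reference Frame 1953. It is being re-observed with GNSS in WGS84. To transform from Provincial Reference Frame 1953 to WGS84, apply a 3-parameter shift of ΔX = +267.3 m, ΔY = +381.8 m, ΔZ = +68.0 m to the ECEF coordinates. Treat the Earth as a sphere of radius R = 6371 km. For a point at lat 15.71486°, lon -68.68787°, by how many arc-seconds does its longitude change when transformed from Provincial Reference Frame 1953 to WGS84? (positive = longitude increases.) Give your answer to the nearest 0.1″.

Δλ = 13.0″

sin φ = 0.270850, cos φ = 0.962622, sin λ = -0.931614, cos λ = 0.363448.
East component: ΔE = −sin λ·ΔX + cos λ·ΔY = −(-0.931614)(267.3) + (0.363448)(381.8) = 387.79 m.
1° of latitude spans πR/180 = 111195 m; at latitude φ, 1° of longitude spans that × cos φ = 107038.6 m, so Δλ = 387.79 / 107038.6 × 3600 = 13.042″.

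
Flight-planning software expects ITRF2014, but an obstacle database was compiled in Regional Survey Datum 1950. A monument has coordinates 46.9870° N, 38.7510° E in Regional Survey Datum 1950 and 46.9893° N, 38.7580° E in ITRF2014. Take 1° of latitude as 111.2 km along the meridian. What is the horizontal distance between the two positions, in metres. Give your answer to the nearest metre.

589 m

Δφ = 46.9893° − 46.9870° = +0.0023°; Δλ = 38.7580° − 38.7510° = +0.0070°.
ΔN = Δφ × 111200 = 255.8 m; ΔE = Δλ × 111200 × cos(46.9870°) = +0.0070 × 111200 × 0.682164 = 531.0 m.
Distance = √(ΔE² + ΔN²) = √(531.0² + 255.8²) = 589.4 m.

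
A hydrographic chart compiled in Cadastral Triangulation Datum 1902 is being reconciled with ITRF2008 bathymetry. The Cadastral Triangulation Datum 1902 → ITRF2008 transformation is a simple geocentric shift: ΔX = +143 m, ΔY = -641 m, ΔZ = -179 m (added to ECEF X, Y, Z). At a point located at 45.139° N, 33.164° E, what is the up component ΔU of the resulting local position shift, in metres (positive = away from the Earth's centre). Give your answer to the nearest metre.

At φ = 45.139°, λ = 33.164°: sin φ = 0.708820, cos φ = 0.705389, sin λ = 0.547037, cos λ = 0.837108.
ΔU = cos φ cos λ·ΔX + cos φ sin λ·ΔY + sin φ·ΔZ = (0.705389)(0.837108)(143) + (0.705389)(0.547037)(-641) + (0.708820)(-179) = -289.78 m.

ΔU = -290 m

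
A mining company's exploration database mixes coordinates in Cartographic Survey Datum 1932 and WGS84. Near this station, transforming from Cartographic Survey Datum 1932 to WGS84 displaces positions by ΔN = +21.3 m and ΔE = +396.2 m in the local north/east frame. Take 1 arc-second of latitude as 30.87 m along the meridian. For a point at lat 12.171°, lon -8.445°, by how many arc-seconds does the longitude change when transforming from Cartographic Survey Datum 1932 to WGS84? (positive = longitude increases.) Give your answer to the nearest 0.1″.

At latitude 12.171°, cos φ = 0.977523.
1″ of longitude at this latitude = 30.87 × cos φ = 30.1761 m, so Δλ = 396.2 / 30.1761 = 13.130″.

Δλ = 13.1″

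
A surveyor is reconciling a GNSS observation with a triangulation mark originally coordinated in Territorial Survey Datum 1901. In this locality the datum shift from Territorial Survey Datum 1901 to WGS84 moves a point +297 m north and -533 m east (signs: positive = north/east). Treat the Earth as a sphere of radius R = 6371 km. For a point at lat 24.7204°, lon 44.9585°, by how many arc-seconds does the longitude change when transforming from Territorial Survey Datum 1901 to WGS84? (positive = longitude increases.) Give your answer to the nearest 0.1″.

Δλ = -19.0″

At latitude 24.7204°, cos φ = 0.908359.
One radian of longitude at latitude φ spans R cos φ, so Δλ = ΔE / (R cos φ) = -533.0 / (6371000 × 0.908359) = -9.2100e-05 rad = -18.997″.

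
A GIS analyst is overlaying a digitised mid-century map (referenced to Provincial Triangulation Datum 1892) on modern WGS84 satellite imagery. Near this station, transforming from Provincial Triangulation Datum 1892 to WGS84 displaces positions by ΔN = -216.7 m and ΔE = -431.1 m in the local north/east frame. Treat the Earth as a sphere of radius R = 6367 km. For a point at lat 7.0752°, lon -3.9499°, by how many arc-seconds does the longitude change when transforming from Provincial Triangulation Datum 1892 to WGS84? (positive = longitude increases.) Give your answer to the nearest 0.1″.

Δλ = -14.1″

At latitude 7.0752°, cos φ = 0.992385.
One radian of longitude at latitude φ spans R cos φ, so Δλ = ΔE / (R cos φ) = -431.1 / (6367000 × 0.992385) = -6.8228e-05 rad = -14.073″.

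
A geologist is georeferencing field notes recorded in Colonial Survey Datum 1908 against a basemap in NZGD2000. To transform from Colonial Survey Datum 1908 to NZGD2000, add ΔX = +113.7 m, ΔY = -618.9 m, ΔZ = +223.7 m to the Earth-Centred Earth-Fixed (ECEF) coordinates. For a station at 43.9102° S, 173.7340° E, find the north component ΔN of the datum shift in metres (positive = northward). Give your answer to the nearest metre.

The local north axis is (−sin φ cos λ, −sin φ sin λ, cos φ), giving ΔN = -78.383 − 46.848 + 161.160 = 35.93 m.

ΔN = 36 m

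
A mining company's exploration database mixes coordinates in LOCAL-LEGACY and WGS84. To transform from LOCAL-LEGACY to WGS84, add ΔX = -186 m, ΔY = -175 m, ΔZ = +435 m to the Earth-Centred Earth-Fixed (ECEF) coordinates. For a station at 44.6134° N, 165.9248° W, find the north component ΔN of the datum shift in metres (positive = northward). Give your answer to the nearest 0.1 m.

The local north axis is (−sin φ cos λ, −sin φ sin λ, cos φ), giving ΔN = -126.710 − 29.890 + 309.660 = 153.06 m.

ΔN = 153.1 m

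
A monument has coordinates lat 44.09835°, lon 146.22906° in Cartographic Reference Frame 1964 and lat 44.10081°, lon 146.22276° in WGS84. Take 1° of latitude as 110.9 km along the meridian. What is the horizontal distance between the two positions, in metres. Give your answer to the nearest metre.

Δφ = 44.10081° − 44.09835° = +0.00246°; Δλ = 146.22276° − 146.22906° = -0.00630°.
ΔN = Δφ × 110900 = 272.8 m; ΔE = Δλ × 110900 × cos(44.09835°) = -0.00630 × 110900 × 0.718146 = -501.7 m.
Distance = √(ΔE² + ΔN²) = √((-501.7)² + 272.8²) = 571.1 m.

571 m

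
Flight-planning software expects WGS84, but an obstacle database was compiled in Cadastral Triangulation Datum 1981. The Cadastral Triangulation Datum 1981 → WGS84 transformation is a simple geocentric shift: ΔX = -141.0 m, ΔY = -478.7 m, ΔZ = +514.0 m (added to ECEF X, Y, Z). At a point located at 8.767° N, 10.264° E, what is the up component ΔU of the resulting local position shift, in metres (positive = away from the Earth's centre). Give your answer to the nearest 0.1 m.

The local up (radial) axis is (cos φ cos λ, cos φ sin λ, sin φ), giving ΔU = -137.123 − 84.300 + 78.342 = -143.08 m.

ΔU = -143.1 m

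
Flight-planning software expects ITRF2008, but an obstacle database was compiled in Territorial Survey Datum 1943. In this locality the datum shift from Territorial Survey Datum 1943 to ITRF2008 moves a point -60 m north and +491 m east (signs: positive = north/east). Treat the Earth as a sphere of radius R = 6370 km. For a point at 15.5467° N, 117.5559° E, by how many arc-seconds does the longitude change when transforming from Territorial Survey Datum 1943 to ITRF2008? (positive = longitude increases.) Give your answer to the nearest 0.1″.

At latitude 15.5467°, cos φ = 0.963412.
One radian of longitude at latitude φ spans R cos φ, so Δλ = ΔE / (R cos φ) = 491.0 / (6370000 × 0.963412) = 8.0007e-05 rad = 16.503″.

Δλ = 16.5″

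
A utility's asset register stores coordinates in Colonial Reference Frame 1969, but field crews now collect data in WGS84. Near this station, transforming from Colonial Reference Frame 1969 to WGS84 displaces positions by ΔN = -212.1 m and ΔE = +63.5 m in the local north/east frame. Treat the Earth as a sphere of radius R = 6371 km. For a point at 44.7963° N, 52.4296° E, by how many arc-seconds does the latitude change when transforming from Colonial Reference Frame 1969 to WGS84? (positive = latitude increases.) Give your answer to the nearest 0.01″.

Δφ = -6.87″

On a sphere of radius R, 1 rad of latitude = R, so Δφ = ΔN / R = -212.1 / 6371000 = -3.3291e-05 rad = -6.867″.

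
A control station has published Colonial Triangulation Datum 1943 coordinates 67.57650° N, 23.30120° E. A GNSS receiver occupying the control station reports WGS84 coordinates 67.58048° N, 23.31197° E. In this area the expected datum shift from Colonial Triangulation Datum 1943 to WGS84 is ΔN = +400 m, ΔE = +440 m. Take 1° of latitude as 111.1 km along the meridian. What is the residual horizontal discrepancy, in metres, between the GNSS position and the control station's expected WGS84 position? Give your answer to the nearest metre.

Observed coordinate differences: Δφ = +0.00398°, Δλ = +0.01077°.
Converting to metres (1° lat = 111100 m, cos φ = 0.381450): observed ΔN = 442.2 m, observed ΔE = 456.4 m.
Subtracting the expected shift leaves a residual of 442.2 − (400) = 42.2 m north and 456.4 − (440) = 16.4 m east.
Residual distance = √(42.2² + 16.4²) = 45.3 m.

45 m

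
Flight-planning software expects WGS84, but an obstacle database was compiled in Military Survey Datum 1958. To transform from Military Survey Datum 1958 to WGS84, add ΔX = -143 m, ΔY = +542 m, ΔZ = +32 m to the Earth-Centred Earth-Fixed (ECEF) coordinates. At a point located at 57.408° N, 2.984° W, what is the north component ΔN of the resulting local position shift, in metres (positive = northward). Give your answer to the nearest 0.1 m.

ΔN = 161.3 m

The local north axis is (−sin φ cos λ, −sin φ sin λ, cos φ), giving ΔN = 120.318 + 23.772 + 17.237 = 161.33 m.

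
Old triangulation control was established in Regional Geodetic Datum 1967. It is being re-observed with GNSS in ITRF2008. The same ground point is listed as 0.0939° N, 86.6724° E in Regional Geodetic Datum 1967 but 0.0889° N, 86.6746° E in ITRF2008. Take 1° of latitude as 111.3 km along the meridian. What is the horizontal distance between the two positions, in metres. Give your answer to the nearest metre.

608 m

Δφ = 0.0889° − 0.0939° = -0.0050°; Δλ = 86.6746° − 86.6724° = +0.0022°.
ΔN = Δφ × 111300 = -556.5 m; ΔE = Δλ × 111300 × cos(0.0939°) = +0.0022 × 111300 × 0.999999 = 244.9 m.
Distance = √(ΔE² + ΔN²) = √(244.9² + (-556.5)²) = 608.0 m.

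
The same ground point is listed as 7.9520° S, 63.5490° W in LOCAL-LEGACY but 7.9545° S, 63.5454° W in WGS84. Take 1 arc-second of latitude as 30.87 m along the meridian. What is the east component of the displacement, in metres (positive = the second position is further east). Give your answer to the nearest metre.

ΔE = 396 m

Δφ = -7.9545° − -7.9520° = -0.0025°; Δλ = -63.5454° − -63.5490° = +0.0036°.
1° of latitude = 3600 × 30.87 = 111132 m.
ΔN = Δφ × 111132 = -277.8 m; ΔE = Δλ × 111132 × cos(-7.9520°) = +0.0036 × 111132 × 0.990384 = 396.2 m.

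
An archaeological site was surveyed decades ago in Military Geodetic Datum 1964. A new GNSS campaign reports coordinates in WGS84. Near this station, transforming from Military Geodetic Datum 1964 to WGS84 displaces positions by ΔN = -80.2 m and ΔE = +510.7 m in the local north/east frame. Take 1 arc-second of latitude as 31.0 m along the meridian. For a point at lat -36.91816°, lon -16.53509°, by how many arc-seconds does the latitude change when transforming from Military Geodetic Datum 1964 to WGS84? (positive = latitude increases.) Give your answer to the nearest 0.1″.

Δφ = -2.6″

1″ of latitude = 31.00 m, so Δφ = -80.2 / 31.00 = -2.587″.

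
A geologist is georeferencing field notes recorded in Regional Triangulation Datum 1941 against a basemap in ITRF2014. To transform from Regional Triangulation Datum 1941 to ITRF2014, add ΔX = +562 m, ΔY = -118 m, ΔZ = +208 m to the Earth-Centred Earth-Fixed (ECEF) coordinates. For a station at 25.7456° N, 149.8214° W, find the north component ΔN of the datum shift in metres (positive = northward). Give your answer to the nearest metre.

ΔN = 373 m

The local north axis is (−sin φ cos λ, −sin φ sin λ, cos φ), giving ΔN = 211.032 − 25.766 + 187.352 = 372.62 m.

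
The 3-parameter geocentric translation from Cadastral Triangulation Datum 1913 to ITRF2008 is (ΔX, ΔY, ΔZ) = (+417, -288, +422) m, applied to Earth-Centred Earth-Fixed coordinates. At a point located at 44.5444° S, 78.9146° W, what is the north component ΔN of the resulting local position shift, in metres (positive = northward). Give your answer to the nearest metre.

ΔN = 555 m

The local north axis is (−sin φ cos λ, −sin φ sin λ, cos φ), giving ΔN = 56.241 + 198.252 + 300.762 = 555.26 m.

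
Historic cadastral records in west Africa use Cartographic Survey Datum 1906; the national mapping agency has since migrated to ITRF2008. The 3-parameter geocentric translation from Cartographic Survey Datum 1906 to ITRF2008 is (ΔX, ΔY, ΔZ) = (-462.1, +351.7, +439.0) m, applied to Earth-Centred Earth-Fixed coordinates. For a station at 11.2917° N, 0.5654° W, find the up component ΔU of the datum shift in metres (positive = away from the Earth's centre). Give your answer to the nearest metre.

ΔU = -371 m

At φ = 11.2917°, λ = -0.5654°: sin φ = 0.195804, cos φ = 0.980643, sin λ = -0.009868, cos λ = 0.999951.
ΔU = cos φ cos λ·ΔX + cos φ sin λ·ΔY + sin φ·ΔZ = (0.980643)(0.999951)(-462.1) + (0.980643)(-0.009868)(351.7) + (0.195804)(439.0) = -370.58 m.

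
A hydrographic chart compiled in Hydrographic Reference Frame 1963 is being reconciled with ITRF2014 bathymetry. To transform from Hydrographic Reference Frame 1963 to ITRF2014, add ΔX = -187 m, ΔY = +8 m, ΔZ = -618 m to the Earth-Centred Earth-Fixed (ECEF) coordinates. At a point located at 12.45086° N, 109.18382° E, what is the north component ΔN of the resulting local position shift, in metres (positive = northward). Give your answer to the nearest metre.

At φ = 12.45086°, λ = 109.18382°: sin φ = 0.215602, cos φ = 0.976481, sin λ = 0.944469, cos λ = -0.328600.
ΔN = −sin φ cos λ·ΔX − sin φ sin λ·ΔY + cos φ·ΔZ = −(0.215602)(-0.328600)(-187) − (0.215602)(0.944469)(8) + (0.976481)(-618) = -618.34 m.

ΔN = -618 m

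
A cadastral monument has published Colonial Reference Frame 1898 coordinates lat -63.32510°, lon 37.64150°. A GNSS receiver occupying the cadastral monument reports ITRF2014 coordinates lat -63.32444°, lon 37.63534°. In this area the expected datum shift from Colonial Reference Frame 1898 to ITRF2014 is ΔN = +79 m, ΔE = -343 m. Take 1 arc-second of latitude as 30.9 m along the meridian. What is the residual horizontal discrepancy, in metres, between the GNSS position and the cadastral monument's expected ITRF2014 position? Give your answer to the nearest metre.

36 m

Observed coordinate differences: Δφ = +0.00066°, Δλ = -0.00616°.
Converting to metres (1° lat = 111240 m, cos φ = 0.448928): observed ΔN = 73.4 m, observed ΔE = -307.6 m.
Subtracting the expected shift leaves a residual of 73.4 − (79) = -5.6 m north and -307.6 − (-343) = 35.4 m east.
Residual distance = √((-5.6)² + 35.4²) = 35.8 m.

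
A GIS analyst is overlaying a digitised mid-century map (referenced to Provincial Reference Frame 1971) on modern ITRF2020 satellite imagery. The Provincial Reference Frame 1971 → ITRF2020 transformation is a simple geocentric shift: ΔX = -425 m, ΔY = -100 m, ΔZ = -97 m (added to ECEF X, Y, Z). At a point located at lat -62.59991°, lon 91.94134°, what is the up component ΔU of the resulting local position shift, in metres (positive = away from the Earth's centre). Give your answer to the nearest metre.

The local up (radial) axis is (cos φ cos λ, cos φ sin λ, sin φ), giving ΔU = 6.626 − 45.994 + 86.118 = 46.75 m.

ΔU = 47 m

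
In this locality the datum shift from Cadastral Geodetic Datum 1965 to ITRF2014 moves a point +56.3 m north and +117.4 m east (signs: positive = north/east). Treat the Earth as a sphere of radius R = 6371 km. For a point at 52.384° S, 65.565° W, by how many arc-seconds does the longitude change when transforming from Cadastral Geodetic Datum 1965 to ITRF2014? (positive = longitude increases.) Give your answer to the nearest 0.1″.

At latitude -52.384°, cos φ = 0.610366.
One radian of longitude at latitude φ spans R cos φ, so Δλ = ΔE / (R cos φ) = 117.4 / (6371000 × 0.610366) = 3.0190e-05 rad = 6.227″.

Δλ = 6.2″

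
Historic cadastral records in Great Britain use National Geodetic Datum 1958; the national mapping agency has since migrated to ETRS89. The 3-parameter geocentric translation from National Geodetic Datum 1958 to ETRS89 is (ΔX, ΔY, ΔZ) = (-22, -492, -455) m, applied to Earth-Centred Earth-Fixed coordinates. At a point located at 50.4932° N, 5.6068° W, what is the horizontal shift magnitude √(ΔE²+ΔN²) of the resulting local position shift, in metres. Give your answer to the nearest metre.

581 m

At φ = 50.4932°, λ = -5.6068°: sin φ = 0.771549, cos φ = 0.636170, sin λ = -0.097701, cos λ = 0.995216.
ΔE = −sin λ·ΔX + cos λ·ΔY = −(-0.097701)·(-22) + (0.995216)·(-492) = -491.80 m.
ΔN = −sin φ cos λ·ΔX − sin φ sin λ·ΔY + cos φ·ΔZ = −(0.771549)(0.995216)(-22) − (0.771549)(-0.097701)(-492) + (0.636170)(-455) = -309.65 m.
Horizontal magnitude = √(ΔE² + ΔN²) = √((-491.80)² + (-309.65)²) = 581.16 m.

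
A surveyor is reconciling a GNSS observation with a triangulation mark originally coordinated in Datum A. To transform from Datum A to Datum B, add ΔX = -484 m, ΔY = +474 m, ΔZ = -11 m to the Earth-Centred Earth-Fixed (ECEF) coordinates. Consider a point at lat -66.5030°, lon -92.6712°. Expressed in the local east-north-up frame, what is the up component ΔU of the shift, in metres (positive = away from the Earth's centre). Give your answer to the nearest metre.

The local up (radial) axis is (cos φ cos λ, cos φ sin λ, sin φ), giving ΔU = 8.993 − 188.779 + 10.088 = -169.70 m.

ΔU = -170 m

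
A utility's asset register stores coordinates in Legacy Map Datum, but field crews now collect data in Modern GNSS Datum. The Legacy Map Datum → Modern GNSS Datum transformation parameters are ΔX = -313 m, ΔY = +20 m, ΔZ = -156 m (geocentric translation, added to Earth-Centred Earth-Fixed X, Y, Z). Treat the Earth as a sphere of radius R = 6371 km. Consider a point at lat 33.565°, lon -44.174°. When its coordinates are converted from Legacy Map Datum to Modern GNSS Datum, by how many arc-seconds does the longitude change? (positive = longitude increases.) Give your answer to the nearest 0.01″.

Δλ = -7.92″

sin φ = 0.552883, cos φ = 0.833259, sin λ = -0.696840, cos λ = 0.717227.
East component: ΔE = −sin λ·ΔX + cos λ·ΔY = −(-0.696840)(-313) + (0.717227)(20) = -203.77 m.
1° of latitude spans πR/180 = 111195 m; at latitude φ, 1° of longitude spans that × cos φ = 92654.2 m, so Δλ = -203.77 / 92654.2 × 3600 = -7.917″.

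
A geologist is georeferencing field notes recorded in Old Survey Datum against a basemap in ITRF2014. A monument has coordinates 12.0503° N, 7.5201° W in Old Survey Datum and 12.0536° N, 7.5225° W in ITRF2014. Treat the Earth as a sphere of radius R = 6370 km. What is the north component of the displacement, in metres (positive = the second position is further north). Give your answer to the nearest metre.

ΔN = 367 m

Δφ = 12.0536° − 12.0503° = +0.0033°; Δλ = -7.5225° − -7.5201° = -0.0024°.
1° along a meridian = πR/180 = 111177 m.
ΔN = Δφ × 111177 = 366.9 m; ΔE = Δλ × 111177 × cos(12.0503°) = -0.0024 × 111177 × 0.977965 = -260.9 m.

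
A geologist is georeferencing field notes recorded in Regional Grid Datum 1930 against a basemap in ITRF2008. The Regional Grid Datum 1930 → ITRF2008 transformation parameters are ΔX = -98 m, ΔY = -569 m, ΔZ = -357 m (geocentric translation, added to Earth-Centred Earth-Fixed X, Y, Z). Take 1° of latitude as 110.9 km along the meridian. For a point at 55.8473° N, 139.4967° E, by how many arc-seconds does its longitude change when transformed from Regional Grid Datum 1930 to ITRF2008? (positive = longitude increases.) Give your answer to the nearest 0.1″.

Δλ = 28.7″

sin φ = 0.827544, cos φ = 0.561400, sin λ = 0.649492, cos λ = -0.760369.
East component: ΔE = −sin λ·ΔX + cos λ·ΔY = −(0.649492)(-98) + (-0.760369)(-569) = 496.30 m.
1° of latitude spans 110900 m; at latitude φ, 1° of longitude spans that × cos φ = 62259.3 m, so Δλ = 496.30 / 62259.3 × 3600 = 28.697″.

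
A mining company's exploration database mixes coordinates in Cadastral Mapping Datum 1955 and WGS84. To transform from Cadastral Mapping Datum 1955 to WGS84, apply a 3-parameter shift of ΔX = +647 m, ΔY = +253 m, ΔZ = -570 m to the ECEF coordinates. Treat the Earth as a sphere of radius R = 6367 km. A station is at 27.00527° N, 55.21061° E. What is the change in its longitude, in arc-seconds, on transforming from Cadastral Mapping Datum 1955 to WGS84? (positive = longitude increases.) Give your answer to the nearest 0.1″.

Δλ = -14.1″

sin φ = 0.454072, cos φ = 0.890965, sin λ = 0.821255, cos λ = 0.570561.
East component: ΔE = −sin λ·ΔX + cos λ·ΔY = −(0.821255)(647) + (0.570561)(253) = -387.00 m.
1° of latitude spans πR/180 = 111125 m; at latitude φ, 1° of longitude spans that × cos φ = 99008.6 m, so Δλ = -387.00 / 99008.6 × 3600 = -14.072″.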